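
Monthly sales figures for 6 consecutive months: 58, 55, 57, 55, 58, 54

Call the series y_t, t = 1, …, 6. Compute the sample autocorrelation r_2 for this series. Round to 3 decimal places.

0.468

Mean ȳ = (58 + 55 + 57 + 55 + 58 + 54)/6 = 56.1667
Deviations from mean: 1.8333, -1.1667, 0.8333, -1.1667, 1.8333, -2.1667
Numerator Σ_{t=1}^{4}(y_t−ȳ)(y_{t+2}−ȳ) = 6.9444
Denominator Σ(y_t−ȳ)² = 14.8333
r_2 = 6.9444 / 14.8333 = 0.468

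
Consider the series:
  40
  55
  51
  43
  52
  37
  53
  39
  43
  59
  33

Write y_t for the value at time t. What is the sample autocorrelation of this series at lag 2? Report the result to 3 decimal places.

0.044

Mean ȳ = (40 + 55 + 51 + 43 + 52 + 37 + 53 + 39 + 43 + 59 + 33)/11 = 45.9091
Numerator Σ_{t=1}^{9}(y_t−ȳ)(y_{t+2}−ȳ) = 31.6198
Denominator Σ(y_t−ȳ)² = 712.9091
r_2 = 31.6198 / 712.9091 = 0.044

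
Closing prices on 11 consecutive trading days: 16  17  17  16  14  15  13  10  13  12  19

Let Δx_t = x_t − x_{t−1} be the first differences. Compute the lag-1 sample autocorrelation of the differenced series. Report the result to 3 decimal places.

-0.174

First differences Δx: 1, 0, -1, -2, 1, -2, -3, 3, -1, 7
Mean of differences = 0.3000
Numerator Σ(Δx_t−Δx̄)(Δx_{t+1}−Δx̄) = -13.5900
Denominator Σ(Δx_t−Δx̄)² = 78.1000
r_1(Δx) = -13.5900 / 78.1000 = -0.174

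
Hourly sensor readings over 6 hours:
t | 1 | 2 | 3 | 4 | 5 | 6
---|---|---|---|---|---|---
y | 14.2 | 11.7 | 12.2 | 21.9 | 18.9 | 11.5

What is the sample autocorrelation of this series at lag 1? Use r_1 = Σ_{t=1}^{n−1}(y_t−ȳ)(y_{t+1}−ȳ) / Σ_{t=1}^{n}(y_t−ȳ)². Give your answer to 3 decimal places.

0.058

Mean ȳ = (14.2 + 11.7 + 12.2 + 21.9 + 18.9 + 11.5)/6 = 15.0667
Deviations from mean: -0.8667, -3.3667, -2.8667, 6.8333, 3.8333, -3.5667
Σ(y_t−ȳ)(y_{t+1}−ȳ) = (2.9178) + (9.6511) + (-19.5889) + (26.1944) + (-13.6722) = 5.5022
Denominator Σ(y_t−ȳ)² = 94.4133
r_1 = 5.5022 / 94.4133 = 0.058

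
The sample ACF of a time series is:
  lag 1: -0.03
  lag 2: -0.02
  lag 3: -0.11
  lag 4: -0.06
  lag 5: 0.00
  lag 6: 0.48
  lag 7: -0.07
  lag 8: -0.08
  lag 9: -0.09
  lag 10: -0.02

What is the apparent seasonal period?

The largest autocorrelation is r_6 = 0.48; the remaining lags stay at or below 0.00.
The dominant spike at lag 6 indicates a seasonal period of 6.

6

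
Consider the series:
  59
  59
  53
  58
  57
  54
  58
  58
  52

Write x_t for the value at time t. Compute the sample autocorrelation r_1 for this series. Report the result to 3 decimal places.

-0.282

Mean x̄ = (59 + 59 + 53 + 58 + 57 + 54 + 58 + 58 + 52)/9 = 56.4444
Numerator Σ_{t=1}^{8}(x_t−x̄)(x_{t+1}−x̄) = -16.4198
Denominator Σ(x_t−x̄)² = 58.2222
r_1 = -16.4198 / 58.2222 = -0.282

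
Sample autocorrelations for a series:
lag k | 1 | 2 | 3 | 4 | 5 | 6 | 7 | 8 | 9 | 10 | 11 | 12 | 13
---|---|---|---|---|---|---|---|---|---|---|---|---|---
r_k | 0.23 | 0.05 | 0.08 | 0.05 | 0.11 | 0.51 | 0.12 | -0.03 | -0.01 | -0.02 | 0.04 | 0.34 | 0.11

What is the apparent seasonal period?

6

The largest autocorrelation is r_6 = 0.51, with a weaker echo at lag 12 (0.34); the remaining lags stay at or below 0.23. The elevated value at lag 1 (0.23), dropping to 0.05 at lag 2, reflects decaying short-term dependence rather than seasonality.
The dominant spike at lag 6 indicates a seasonal period of 6.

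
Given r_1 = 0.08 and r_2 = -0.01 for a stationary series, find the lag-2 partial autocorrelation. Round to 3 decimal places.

φ_{22} = (r_2 − r_1²) / (1 − r_1²)
r_1² = (0.08)² = 0.0064
Numerator = -0.01 − 0.0064 = -0.0164; denominator = 1 − 0.0064 = 0.9936
φ_{22} = -0.0164 / 0.9936 = -0.017

-0.017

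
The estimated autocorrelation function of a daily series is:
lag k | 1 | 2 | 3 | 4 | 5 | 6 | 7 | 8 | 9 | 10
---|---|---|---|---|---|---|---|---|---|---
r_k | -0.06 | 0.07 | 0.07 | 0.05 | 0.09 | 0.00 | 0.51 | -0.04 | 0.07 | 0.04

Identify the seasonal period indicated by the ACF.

7

The largest autocorrelation is r_7 = 0.51; the remaining lags stay at or below 0.09.
The dominant spike at lag 7 indicates a seasonal period of 7.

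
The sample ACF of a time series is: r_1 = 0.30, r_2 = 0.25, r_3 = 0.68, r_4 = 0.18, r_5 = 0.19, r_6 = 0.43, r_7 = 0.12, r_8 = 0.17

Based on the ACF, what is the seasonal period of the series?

The largest autocorrelation is r_3 = 0.68, with a weaker echo at lag 6 (0.43); the remaining lags stay at or below 0.30. The elevated value at lag 1 (0.30), dropping to 0.25 at lag 2, reflects decaying short-term dependence rather than seasonality.
The dominant spike at lag 3 indicates a seasonal period of 3.

3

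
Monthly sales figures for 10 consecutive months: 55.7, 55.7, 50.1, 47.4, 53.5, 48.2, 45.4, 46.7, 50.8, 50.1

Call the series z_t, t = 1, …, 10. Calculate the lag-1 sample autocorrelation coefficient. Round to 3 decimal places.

0.328

Mean z̄ = (55.7 + 55.7 + 50.1 + 47.4 + 53.5 + 48.2 + 45.4 + 46.7 + 50.8 + 50.1)/10 = 50.3600
Numerator Σ_{t=1}^{9}(z_t−z̄)(z_{t+1}−z̄) = 38.9624
Denominator Σ(z_t−z̄)² = 118.6440
r_1 = 38.9624 / 118.6440 = 0.328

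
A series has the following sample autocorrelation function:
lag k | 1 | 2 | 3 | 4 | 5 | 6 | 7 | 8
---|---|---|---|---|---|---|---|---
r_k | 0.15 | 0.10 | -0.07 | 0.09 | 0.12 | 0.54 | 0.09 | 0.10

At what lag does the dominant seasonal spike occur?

6

The largest autocorrelation is r_6 = 0.54; the remaining lags stay at or below 0.15.
The dominant spike at lag 6 indicates a seasonal period of 6.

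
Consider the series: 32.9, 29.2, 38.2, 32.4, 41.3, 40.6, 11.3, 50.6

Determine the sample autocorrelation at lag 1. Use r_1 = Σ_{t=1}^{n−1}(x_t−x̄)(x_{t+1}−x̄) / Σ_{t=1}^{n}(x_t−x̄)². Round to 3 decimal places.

-0.544

Mean x̄ = (32.9 + 29.2 + 38.2 + 32.4 + 41.3 + 40.6 + 11.3 + 50.6)/8 = 34.5625
Deviations from mean: -1.6625, -5.3625, 3.6375, -2.1625, 6.7375, 6.0375, -23.2625, 16.0375
Σ(x_t−x̄)(x_{t+1}−x̄) = (8.9152) + (-19.5061) + (-7.8661) + (-14.5698) + (40.6777) + (-140.4473) + (-373.0723) = -505.8689
Denominator Σ(x_t−x̄)² = 929.6188
r_1 = -505.8689 / 929.6188 = -0.544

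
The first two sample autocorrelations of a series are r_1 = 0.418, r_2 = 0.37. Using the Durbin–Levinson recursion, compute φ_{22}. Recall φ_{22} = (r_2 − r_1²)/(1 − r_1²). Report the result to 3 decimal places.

0.237

φ_{22} = (r_2 − r_1²) / (1 − r_1²)
r_1² = (0.418)² = 0.174724
Numerator = 0.37 − 0.1747 = 0.1953; denominator = 1 − 0.1747 = 0.8253
φ_{22} = 0.1953 / 0.8253 = 0.237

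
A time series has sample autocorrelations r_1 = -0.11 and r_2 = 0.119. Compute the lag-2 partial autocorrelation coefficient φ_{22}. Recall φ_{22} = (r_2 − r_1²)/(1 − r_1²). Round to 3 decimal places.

0.108

φ_{22} = (r_2 − r_1²) / (1 − r_1²)
r_1² = (-0.11)² = 0.0121
Numerator = 0.119 − 0.0121 = 0.1069; denominator = 1 − 0.0121 = 0.9879
φ_{22} = 0.1069 / 0.9879 = 0.108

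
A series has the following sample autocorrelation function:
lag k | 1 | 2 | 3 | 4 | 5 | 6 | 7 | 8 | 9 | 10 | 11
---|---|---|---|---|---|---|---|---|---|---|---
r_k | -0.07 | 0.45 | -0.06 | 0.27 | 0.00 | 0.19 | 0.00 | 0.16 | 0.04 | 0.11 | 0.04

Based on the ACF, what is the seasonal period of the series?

The largest autocorrelation is r_2 = 0.45, with weaker echoes at lags 4 (0.27), 6 (0.19) and 8 (0.16); the remaining lags stay at or below 0.11.
The dominant spike at lag 2 indicates a seasonal period of 2.

2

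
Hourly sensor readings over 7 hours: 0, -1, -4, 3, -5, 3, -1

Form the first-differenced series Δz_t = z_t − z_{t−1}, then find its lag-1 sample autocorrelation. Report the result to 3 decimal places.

-0.835

First differences Δz: -1, -3, 7, -8, 8, -4
Mean of differences = -0.1667
Numerator Σ(Δz_t−Δz̄)(Δz_{t+1}−Δz̄) = -169.3611
Denominator Σ(Δz_t−Δz̄)² = 202.8333
r_1(Δz) = -169.3611 / 202.8333 = -0.835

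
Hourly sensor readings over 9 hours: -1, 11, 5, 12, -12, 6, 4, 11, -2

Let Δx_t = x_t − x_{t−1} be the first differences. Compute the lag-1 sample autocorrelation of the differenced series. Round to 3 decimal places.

-0.633

First differences Δx: 12, -6, 7, -24, 18, -2, 7, -13
Mean of differences = -0.1250
Numerator Σ(Δx_t−Δx̄)(Δx_{t+1}−Δx̄) = -855.0156
Denominator Σ(Δx_t−Δx̄)² = 1350.8750
r_1(Δx) = -855.0156 / 1350.8750 = -0.633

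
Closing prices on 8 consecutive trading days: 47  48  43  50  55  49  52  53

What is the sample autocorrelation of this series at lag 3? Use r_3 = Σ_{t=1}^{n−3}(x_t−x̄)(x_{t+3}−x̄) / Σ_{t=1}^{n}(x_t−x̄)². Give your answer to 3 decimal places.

Mean x̄ = (47 + 48 + 43 + 50 + 55 + 49 + 52 + 53)/8 = 49.6250
Σ(x_t−x̄)(x_{t+3}−x̄) = (-0.9844) + (-8.7344) + (4.1406) + (0.8906) + (18.1406) = 13.4531
Denominator Σ(x_t−x̄)² = 99.8750
r_3 = 13.4531 / 99.8750 = 0.135

0.135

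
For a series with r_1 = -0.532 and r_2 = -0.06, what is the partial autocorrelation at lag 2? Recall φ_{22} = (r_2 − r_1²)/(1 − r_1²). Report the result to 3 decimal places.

φ_{22} = (r_2 − r_1²) / (1 − r_1²)
r_1² = (-0.532)² = 0.283024
Numerator = -0.06 − 0.2830 = -0.3430; denominator = 1 − 0.2830 = 0.7170
φ_{22} = -0.3430 / 0.7170 = -0.478

-0.478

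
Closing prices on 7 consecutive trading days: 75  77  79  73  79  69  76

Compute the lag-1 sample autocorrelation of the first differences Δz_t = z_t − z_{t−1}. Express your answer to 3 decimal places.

-0.755

First differences Δz: 2, 2, -6, 6, -10, 7
Mean of differences = 0.1667
Numerator Σ(Δz_t−Δz̄)(Δz_{t+1}−Δz̄) = -172.6944
Denominator Σ(Δz_t−Δz̄)² = 228.8333
r_1(Δz) = -172.6944 / 228.8333 = -0.755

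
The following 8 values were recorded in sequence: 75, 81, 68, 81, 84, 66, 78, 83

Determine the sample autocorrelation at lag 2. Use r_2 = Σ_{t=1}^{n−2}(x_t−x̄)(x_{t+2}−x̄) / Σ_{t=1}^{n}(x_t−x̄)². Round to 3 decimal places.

Mean x̄ = (75 + 81 + 68 + 81 + 84 + 66 + 78 + 83)/8 = 77.0000
Deviations from mean: -2.0000, 4.0000, -9.0000, 4.0000, 7.0000, -11.0000, 1.0000, 6.0000
Σ(x_t−x̄)(x_{t+2}−x̄) = (18.0000) + (16.0000) + (-63.0000) + (-44.0000) + (7.0000) + (-66.0000) = -132.0000
Denominator Σ(x_t−x̄)² = 324.0000
r_2 = -132.0000 / 324.0000 = -0.407

-0.407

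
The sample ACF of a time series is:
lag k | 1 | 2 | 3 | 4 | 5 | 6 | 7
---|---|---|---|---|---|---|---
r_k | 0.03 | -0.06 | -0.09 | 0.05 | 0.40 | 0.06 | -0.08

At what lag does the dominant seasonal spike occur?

The largest autocorrelation is r_5 = 0.40; the remaining lags stay at or below 0.06.
The dominant spike at lag 5 indicates a seasonal period of 5.

5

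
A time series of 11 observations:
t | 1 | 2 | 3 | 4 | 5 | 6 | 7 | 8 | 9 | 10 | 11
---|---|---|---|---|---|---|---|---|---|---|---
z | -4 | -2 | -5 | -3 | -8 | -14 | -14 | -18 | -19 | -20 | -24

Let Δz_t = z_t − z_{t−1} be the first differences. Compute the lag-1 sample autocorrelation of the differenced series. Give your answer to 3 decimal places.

-0.319

First differences Δz: 2, -3, 2, -5, -6, 0, -4, -1, -1, -4
Mean of differences = -2.0000
Numerator Σ(Δz_t−Δz̄)(Δz_{t+1}−Δz̄) = -23.0000
Denominator Σ(Δz_t−Δz̄)² = 72.0000
r_1(Δz) = -23.0000 / 72.0000 = -0.319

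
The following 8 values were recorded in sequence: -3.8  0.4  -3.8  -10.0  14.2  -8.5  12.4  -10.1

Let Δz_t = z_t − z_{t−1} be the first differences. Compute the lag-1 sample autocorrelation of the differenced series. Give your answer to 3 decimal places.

First differences Δz: 4.2, -4.2, -6.2, 24.2, -22.7, 20.9, -22.5
Mean of differences = -0.9000
Numerator Σ(Δz_t−Δz̄)(Δz_{t+1}−Δz̄) = -1625.6700
Denominator Σ(Δz_t−Δz̄)² = 2112.0400
r_1(Δz) = -1625.6700 / 2112.0400 = -0.770

-0.770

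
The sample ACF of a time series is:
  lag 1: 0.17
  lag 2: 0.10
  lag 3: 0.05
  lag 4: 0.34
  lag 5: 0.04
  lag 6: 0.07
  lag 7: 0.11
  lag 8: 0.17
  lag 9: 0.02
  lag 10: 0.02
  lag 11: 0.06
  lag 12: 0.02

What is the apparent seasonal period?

The largest autocorrelation is r_4 = 0.34; the remaining lags stay at or below 0.17.
The dominant spike at lag 4 indicates a seasonal period of 4.

4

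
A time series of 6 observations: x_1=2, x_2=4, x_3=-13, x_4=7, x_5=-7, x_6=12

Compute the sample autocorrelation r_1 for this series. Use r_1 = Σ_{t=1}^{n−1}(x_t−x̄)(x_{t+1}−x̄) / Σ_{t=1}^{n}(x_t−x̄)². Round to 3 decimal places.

Mean x̄ = (2 + 4 − 13 + 7 − 7 + 12)/6 = 0.8333
Deviations from mean: 1.1667, 3.1667, -13.8333, 6.1667, -7.8333, 11.1667
Σ(x_t−x̄)(x_{t+1}−x̄) = (3.6944) + (-43.8056) + (-85.3056) + (-48.3056) + (-87.4722) = -261.1944
Denominator Σ(x_t−x̄)² = 426.8333
r_1 = -261.1944 / 426.8333 = -0.612

-0.612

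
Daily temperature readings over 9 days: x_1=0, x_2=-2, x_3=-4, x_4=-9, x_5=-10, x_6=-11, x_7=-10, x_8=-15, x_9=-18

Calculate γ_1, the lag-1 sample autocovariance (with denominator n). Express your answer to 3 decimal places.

Mean x̄ = (0 − 2 − 4 − 9 − 10 − 11 − 10 − 15 − 18)/9 = -8.7778
Σ_{t=1}^{8}(x_t−x̄)(x_{t+1}−x̄) = 161.5062
γ_1 = 161.5062 / 9 = 17.945

17.945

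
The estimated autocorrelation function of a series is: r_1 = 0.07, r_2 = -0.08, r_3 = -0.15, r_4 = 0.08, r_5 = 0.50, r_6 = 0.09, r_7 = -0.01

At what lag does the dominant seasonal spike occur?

5

The largest autocorrelation is r_5 = 0.50; the remaining lags stay at or below 0.09.
The dominant spike at lag 5 indicates a seasonal period of 5.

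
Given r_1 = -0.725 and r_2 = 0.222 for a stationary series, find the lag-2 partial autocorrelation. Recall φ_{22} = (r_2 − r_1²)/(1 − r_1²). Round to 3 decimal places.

φ_{22} = (r_2 − r_1²) / (1 − r_1²)
r_1² = (-0.725)² = 0.525625
Numerator = 0.222 − 0.5256 = -0.3036; denominator = 1 − 0.5256 = 0.4744
φ_{22} = -0.3036 / 0.4744 = -0.640

-0.640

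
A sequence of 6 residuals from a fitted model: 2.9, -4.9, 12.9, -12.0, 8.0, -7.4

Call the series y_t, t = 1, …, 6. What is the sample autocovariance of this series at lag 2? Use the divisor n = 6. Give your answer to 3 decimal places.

48.045

Mean ȳ = (2.9 − 4.9 + 12.9 − 12.0 + 8.0 − 7.4)/6 = -0.0833
Σ_{t=1}^{4}(y_t−ȳ)(y_{t+2}−ȳ) = 288.2711
γ_2 = 288.2711 / 6 = 48.045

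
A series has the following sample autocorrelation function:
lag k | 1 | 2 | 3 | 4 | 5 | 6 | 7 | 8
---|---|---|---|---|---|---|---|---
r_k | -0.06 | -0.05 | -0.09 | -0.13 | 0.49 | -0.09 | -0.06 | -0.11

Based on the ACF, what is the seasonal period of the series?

The largest autocorrelation is r_5 = 0.49; the remaining lags stay at or below -0.05.
The dominant spike at lag 5 indicates a seasonal period of 5.

5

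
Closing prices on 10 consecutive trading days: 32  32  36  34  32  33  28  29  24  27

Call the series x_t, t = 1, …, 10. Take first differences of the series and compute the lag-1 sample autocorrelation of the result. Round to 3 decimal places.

First differences Δx: 0, 4, -2, -2, 1, -5, 1, -5, 3
Mean of differences = -0.5556
Numerator Σ(Δx_t−Δx̄)(Δx_{t+1}−Δx̄) = -40.7531
Denominator Σ(Δx_t−Δx̄)² = 82.2222
r_1(Δx) = -40.7531 / 82.2222 = -0.496

-0.496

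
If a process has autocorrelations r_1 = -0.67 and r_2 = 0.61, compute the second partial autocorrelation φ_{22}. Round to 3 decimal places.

φ_{22} = (r_2 − r_1²) / (1 − r_1²)
r_1² = (-0.67)² = 0.4489
Numerator = 0.61 − 0.4489 = 0.1611; denominator = 1 − 0.4489 = 0.5511
φ_{22} = 0.1611 / 0.5511 = 0.292

0.292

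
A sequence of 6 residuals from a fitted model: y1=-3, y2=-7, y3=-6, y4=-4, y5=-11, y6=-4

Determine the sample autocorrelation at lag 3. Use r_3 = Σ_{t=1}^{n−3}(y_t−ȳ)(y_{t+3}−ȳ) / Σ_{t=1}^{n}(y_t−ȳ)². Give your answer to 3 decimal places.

0.255

Mean ȳ = (-3 − 7 − 6 − 4 − 11 − 4)/6 = -5.8333
Deviations from mean: 2.8333, -1.1667, -0.1667, 1.8333, -5.1667, 1.8333
Numerator Σ_{t=1}^{3}(y_t−ȳ)(y_{t+3}−ȳ) = 10.9167
Denominator Σ(y_t−ȳ)² = 42.8333
r_3 = 10.9167 / 42.8333 = 0.255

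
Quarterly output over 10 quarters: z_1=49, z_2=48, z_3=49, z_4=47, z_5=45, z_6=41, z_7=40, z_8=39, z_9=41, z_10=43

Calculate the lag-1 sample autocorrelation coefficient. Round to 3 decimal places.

Mean z̄ = (49 + 48 + 49 + 47 + 45 + 41 + 40 + 39 + 41 + 43)/10 = 44.2000
Numerator Σ_{t=1}^{9}(z_t−z̄)(z_{t+1}−z̄) = 105.3600
Denominator Σ(z_t−z̄)² = 135.6000
r_1 = 105.3600 / 135.6000 = 0.777

0.777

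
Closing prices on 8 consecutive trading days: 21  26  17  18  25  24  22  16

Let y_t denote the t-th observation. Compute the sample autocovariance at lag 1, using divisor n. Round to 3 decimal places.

-1.346

Mean ȳ = (21 + 26 + 17 + 18 + 25 + 24 + 22 + 16)/8 = 21.1250
Σ_{t=1}^{7}(y_t−ȳ)(y_{t+1}−ȳ) = -10.7656
γ_1 = -10.7656 / 8 = -1.346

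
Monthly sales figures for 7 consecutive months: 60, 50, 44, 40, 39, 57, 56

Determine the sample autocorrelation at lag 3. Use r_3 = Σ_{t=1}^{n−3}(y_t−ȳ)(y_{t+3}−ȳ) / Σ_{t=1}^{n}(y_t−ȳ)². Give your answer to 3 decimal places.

Mean ȳ = (60 + 50 + 44 + 40 + 39 + 57 + 56)/7 = 49.4286
Deviations from mean: 10.5714, 0.5714, -5.4286, -9.4286, -10.4286, 7.5714, 6.5714
Σ(y_t−ȳ)(y_{t+3}−ȳ) = (-99.6735) + (-5.9592) + (-41.1020) + (-61.9592) = -208.6939
Denominator Σ(y_t−ȳ)² = 439.7143
r_3 = -208.6939 / 439.7143 = -0.475

-0.475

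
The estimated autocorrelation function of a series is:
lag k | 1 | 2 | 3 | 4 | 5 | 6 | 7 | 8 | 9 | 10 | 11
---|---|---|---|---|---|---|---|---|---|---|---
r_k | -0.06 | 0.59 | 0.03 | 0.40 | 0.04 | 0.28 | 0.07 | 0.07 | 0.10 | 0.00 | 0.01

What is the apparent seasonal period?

2

The largest autocorrelation is r_2 = 0.59, with weaker echoes at lags 4 (0.40) and 6 (0.28); the remaining lags stay at or below 0.10.
The dominant spike at lag 2 indicates a seasonal period of 2.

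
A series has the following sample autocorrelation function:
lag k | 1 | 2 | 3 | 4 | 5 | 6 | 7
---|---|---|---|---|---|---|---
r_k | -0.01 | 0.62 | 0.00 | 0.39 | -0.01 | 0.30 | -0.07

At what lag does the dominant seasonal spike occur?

2

The largest autocorrelation is r_2 = 0.62, with weaker echoes at lags 4 (0.39) and 6 (0.30); the remaining lags stay at or below 0.00.
The dominant spike at lag 2 indicates a seasonal period of 2.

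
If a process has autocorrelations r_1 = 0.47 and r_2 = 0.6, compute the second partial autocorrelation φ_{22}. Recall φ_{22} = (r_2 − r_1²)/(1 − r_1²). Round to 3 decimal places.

φ_{22} = (r_2 − r_1²) / (1 − r_1²)
r_1² = (0.47)² = 0.2209
Numerator = 0.6 − 0.2209 = 0.3791; denominator = 1 − 0.2209 = 0.7791
φ_{22} = 0.3791 / 0.7791 = 0.487

0.487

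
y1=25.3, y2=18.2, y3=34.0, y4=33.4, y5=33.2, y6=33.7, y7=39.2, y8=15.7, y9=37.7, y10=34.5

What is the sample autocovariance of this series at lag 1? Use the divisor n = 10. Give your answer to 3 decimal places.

-13.114

Mean ȳ = (25.3 + 18.2 + 34.0 + 33.4 + 33.2 + 33.7 + 39.2 + 15.7 + 37.7 + 34.5)/10 = 30.4900
Σ_{t=1}^{9}(y_t−ȳ)(y_{t+1}−ȳ) = -131.1391
γ_1 = -131.1391 / 10 = -13.114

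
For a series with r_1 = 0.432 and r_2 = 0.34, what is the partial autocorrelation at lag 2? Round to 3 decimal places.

φ_{22} = (r_2 − r_1²) / (1 − r_1²)
r_1² = (0.432)² = 0.186624
Numerator = 0.34 − 0.1866 = 0.1534; denominator = 1 − 0.1866 = 0.8134
φ_{22} = 0.1534 / 0.8134 = 0.189

0.189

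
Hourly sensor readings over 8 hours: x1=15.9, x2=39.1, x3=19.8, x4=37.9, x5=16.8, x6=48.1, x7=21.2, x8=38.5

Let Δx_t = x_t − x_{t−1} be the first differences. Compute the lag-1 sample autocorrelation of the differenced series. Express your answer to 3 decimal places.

-0.858

First differences Δx: 23.2, -19.3, 18.1, -21.1, 31.3, -26.9, 17.3
Mean of differences = 3.2286
Numerator Σ(Δx_t−Δx̄)(Δx_{t+1}−Δx̄) = -3099.4022
Denominator Σ(Δx_t−Δx̄)² = 3613.1743
r_1(Δx) = -3099.4022 / 3613.1743 = -0.858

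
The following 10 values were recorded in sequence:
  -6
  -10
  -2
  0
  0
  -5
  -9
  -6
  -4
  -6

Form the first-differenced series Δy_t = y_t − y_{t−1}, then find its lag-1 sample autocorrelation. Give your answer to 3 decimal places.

-0.042

First differences Δy: -4, 8, 2, 0, -5, -4, 3, 2, -2
Mean of differences = 0.0000
Numerator Σ(Δy_t−Δȳ)(Δy_{t+1}−Δȳ) = -6.0000
Denominator Σ(Δy_t−Δȳ)² = 142.0000
r_1(Δy) = -6.0000 / 142.0000 = -0.042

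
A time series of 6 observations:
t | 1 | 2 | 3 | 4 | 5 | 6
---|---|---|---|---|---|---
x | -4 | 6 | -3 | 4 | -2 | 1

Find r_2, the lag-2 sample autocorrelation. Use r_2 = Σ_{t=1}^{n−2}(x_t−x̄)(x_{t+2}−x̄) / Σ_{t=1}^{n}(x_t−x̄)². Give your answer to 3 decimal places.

Mean x̄ = (-4 + 6 − 3 + 4 − 2 + 1)/6 = 0.3333
Σ(x_t−x̄)(x_{t+2}−x̄) = (14.4444) + (20.7778) + (7.7778) + (2.4444) = 45.4444
Denominator Σ(x_t−x̄)² = 81.3333
r_2 = 45.4444 / 81.3333 = 0.559

0.559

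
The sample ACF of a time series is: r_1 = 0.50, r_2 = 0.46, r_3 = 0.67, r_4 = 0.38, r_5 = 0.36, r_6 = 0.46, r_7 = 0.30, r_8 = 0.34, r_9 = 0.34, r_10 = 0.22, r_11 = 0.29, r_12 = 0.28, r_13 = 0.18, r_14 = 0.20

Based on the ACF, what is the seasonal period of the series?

3

The largest autocorrelation is r_3 = 0.67; the remaining lags stay at or below 0.50. The elevated value at lag 1 (0.50), dropping to 0.46 at lag 2, reflects decaying short-term dependence rather than seasonality.
The dominant spike at lag 3 indicates a seasonal period of 3.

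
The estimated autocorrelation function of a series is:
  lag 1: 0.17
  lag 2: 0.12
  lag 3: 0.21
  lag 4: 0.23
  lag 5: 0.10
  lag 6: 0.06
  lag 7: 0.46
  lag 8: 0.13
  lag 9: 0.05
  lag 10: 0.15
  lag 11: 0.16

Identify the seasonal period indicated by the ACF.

7

The largest autocorrelation is r_7 = 0.46; the remaining lags stay at or below 0.23.
The dominant spike at lag 7 indicates a seasonal period of 7.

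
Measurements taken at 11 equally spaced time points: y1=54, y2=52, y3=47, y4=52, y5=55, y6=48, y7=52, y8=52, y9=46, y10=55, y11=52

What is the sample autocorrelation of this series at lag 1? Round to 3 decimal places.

Mean ȳ = (54 + 52 + 47 + 52 + 55 + 48 + 52 + 52 + 46 + 55 + 52)/11 = 51.3636
Numerator Σ_{t=1}^{10}(y_t−ȳ)(y_{t+1}−ȳ) = -36.1322
Denominator Σ(y_t−ȳ)² = 94.5455
r_1 = -36.1322 / 94.5455 = -0.382

-0.382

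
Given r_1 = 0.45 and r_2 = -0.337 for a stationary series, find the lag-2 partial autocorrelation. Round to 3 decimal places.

-0.676

φ_{22} = (r_2 − r_1²) / (1 − r_1²)
r_1² = (0.45)² = 0.2025
Numerator = -0.337 − 0.2025 = -0.5395; denominator = 1 − 0.2025 = 0.7975
φ_{22} = -0.5395 / 0.7975 = -0.676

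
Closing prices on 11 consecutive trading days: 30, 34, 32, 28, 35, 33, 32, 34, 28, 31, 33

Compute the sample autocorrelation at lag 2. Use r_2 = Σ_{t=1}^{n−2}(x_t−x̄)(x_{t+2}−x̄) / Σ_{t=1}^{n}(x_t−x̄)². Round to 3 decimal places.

-0.295

Mean x̄ = (30 + 34 + 32 + 28 + 35 + 33 + 32 + 34 + 28 + 31 + 33)/11 = 31.8182
Numerator Σ_{t=1}^{9}(x_t−x̄)(x_{t+2}−x̄) = -16.4298
Denominator Σ(x_t−x̄)² = 55.6364
r_2 = -16.4298 / 55.6364 = -0.295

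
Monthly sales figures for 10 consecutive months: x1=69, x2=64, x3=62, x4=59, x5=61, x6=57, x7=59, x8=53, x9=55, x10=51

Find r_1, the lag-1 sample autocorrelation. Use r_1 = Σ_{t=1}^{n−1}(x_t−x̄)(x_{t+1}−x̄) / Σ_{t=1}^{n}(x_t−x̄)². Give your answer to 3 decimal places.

Mean x̄ = (69 + 64 + 62 + 59 + 61 + 57 + 59 + 53 + 55 + 51)/10 = 59.0000
Numerator Σ_{t=1}^{9}(x_t−x̄)(x_{t+1}−x̄) = 117.0000
Denominator Σ(x_t−x̄)² = 258.0000
r_1 = 117.0000 / 258.0000 = 0.453

0.453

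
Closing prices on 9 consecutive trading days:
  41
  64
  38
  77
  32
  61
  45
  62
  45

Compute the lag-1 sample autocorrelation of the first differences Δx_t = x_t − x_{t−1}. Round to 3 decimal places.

-0.887

First differences Δx: 23, -26, 39, -45, 29, -16, 17, -17
Mean of differences = 0.5000
Numerator Σ(Δx_t−Δx̄)(Δx_{t+1}−Δx̄) = -5696.2500
Denominator Σ(Δx_t−Δx̄)² = 6424.0000
r_1(Δx) = -5696.2500 / 6424.0000 = -0.887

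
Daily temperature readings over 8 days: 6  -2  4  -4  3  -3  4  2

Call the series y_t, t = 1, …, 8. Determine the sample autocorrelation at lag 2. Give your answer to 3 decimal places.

0.604

Mean ȳ = (6 − 2 + 4 − 4 + 3 − 3 + 4 + 2)/8 = 1.2500
Deviations from mean: 4.7500, -3.2500, 2.7500, -5.2500, 1.7500, -4.2500, 2.7500, 0.7500
Σ(y_t−ȳ)(y_{t+2}−ȳ) = (13.0625) + (17.0625) + (4.8125) + (22.3125) + (4.8125) + (-3.1875) = 58.8750
Denominator Σ(y_t−ȳ)² = 97.5000
r_2 = 58.8750 / 97.5000 = 0.604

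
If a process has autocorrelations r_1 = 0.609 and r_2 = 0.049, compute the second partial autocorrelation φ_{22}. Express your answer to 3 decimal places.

-0.512

φ_{22} = (r_2 − r_1²) / (1 − r_1²)
r_1² = (0.609)² = 0.370881
Numerator = 0.049 − 0.3709 = -0.3219; denominator = 1 − 0.3709 = 0.6291
φ_{22} = -0.3219 / 0.6291 = -0.512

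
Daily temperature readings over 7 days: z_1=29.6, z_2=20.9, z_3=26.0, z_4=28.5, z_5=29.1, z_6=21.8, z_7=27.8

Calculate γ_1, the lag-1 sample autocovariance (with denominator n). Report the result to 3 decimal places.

-4.336

Mean z̄ = (29.6 + 20.9 + 26.0 + 28.5 + 29.1 + 21.8 + 27.8)/7 = 26.2429
Σ_{t=1}^{6}(z_t−z̄)(z_{t+1}−z̄) = -30.3504
γ_1 = -30.3504 / 7 = -4.336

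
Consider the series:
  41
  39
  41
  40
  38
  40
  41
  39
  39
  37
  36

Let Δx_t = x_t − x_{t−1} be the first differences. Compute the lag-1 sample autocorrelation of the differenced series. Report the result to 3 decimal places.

-0.296

First differences Δx: -2, 2, -1, -2, 2, 1, -2, 0, -2, -1
Mean of differences = -0.5000
Numerator Σ(Δx_t−Δx̄)(Δx_{t+1}−Δx̄) = -7.2500
Denominator Σ(Δx_t−Δx̄)² = 24.5000
r_1(Δx) = -7.2500 / 24.5000 = -0.296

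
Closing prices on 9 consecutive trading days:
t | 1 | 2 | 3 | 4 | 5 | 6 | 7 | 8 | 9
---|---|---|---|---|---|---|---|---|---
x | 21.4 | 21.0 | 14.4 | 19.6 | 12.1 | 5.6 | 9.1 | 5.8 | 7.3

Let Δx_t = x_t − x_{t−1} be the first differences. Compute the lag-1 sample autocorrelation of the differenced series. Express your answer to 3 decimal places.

First differences Δx: -0.4, -6.6, 5.2, -7.5, -6.5, 3.5, -3.3, 1.5
Mean of differences = -1.7625
Numerator Σ(Δx_t−Δx̄)(Δx_{t+1}−Δx̄) = -91.0764
Denominator Σ(Δx_t−Δx̄)² = 169.7988
r_1(Δx) = -91.0764 / 169.7988 = -0.536

-0.536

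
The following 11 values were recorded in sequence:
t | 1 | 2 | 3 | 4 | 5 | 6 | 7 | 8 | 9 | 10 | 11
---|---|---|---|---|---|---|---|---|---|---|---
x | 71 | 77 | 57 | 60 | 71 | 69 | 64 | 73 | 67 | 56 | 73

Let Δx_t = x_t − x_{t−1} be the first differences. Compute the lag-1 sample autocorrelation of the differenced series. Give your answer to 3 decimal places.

-0.334

First differences Δx: 6, -20, 3, 11, -2, -5, 9, -6, -11, 17
Mean of differences = 0.2000
Numerator Σ(Δx_t−Δx̄)(Δx_{t+1}−Δx̄) = -374.8400
Denominator Σ(Δx_t−Δx̄)² = 1121.6000
r_1(Δx) = -374.8400 / 1121.6000 = -0.334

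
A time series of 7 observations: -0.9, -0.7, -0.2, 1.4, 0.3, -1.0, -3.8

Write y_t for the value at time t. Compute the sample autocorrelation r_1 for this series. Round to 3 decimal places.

0.245

Mean ȳ = (-0.9 − 0.7 − 0.2 + 1.4 + 0.3 − 1.0 − 3.8)/7 = -0.7000
Σ(y_t−ȳ)(y_{t+1}−ȳ) = (0.0000) + (0.0000) + (1.0500) + (2.1000) + (-0.3000) + (0.9300) = 3.7800
Denominator Σ(y_t−ȳ)² = 15.4000
r_1 = 3.7800 / 15.4000 = 0.245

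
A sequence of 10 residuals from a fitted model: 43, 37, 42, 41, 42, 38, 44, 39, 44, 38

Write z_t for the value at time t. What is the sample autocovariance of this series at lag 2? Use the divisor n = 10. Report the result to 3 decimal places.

2.692

Mean z̄ = (43 + 37 + 42 + 41 + 42 + 38 + 44 + 39 + 44 + 38)/10 = 40.8000
Σ_{t=1}^{8}(z_t−z̄)(z_{t+2}−z̄) = 26.9200
γ_2 = 26.9200 / 10 = 2.692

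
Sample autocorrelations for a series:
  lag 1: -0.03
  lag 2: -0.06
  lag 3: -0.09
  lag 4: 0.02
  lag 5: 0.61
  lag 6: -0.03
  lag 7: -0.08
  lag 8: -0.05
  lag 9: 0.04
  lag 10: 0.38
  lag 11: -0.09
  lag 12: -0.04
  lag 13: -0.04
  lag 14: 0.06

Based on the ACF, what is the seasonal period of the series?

5

The largest autocorrelation is r_5 = 0.61, with a weaker echo at lag 10 (0.38); the remaining lags stay at or below 0.06.
The dominant spike at lag 5 indicates a seasonal period of 5.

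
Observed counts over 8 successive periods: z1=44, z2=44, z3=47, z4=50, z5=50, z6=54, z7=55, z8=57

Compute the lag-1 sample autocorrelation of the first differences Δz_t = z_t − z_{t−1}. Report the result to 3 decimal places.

First differences Δz: 0, 3, 3, 0, 4, 1, 2
Mean of differences = 1.8571
Numerator Σ(Δz_t−Δz̄)(Δz_{t+1}−Δz̄) = -8.8776
Denominator Σ(Δz_t−Δz̄)² = 14.8571
r_1(Δz) = -8.8776 / 14.8571 = -0.598

-0.598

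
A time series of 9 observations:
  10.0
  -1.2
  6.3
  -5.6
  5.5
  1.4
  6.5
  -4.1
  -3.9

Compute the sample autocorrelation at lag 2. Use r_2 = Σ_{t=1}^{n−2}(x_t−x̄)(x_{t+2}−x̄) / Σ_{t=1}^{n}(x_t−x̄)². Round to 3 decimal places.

Mean x̄ = (10.0 − 1.2 + 6.3 − 5.6 + 5.5 + 1.4 + 6.5 − 4.1 − 3.9)/9 = 1.6556
Σ(x_t−x̄)(x_{t+2}−x̄) = (38.7553) + (20.7186) + (17.8553) + (1.8542) + (18.6242) + (1.4709) + (-26.9136) = 72.3649
Denominator Σ(x_t−x̄)² = 254.3022
r_2 = 72.3649 / 254.3022 = 0.285

0.285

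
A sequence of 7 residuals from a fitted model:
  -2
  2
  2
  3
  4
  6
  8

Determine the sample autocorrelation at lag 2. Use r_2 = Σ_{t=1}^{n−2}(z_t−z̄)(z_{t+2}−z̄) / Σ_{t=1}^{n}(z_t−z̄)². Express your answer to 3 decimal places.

0.144

Mean z̄ = (-2 + 2 + 2 + 3 + 4 + 6 + 8)/7 = 3.2857
Deviations from mean: -5.2857, -1.2857, -1.2857, -0.2857, 0.7143, 2.7143, 4.7143
Σ(z_t−z̄)(z_{t+2}−z̄) = (6.7959) + (0.3673) + (-0.9184) + (-0.7755) + (3.3673) = 8.8367
Denominator Σ(z_t−z̄)² = 61.4286
r_2 = 8.8367 / 61.4286 = 0.144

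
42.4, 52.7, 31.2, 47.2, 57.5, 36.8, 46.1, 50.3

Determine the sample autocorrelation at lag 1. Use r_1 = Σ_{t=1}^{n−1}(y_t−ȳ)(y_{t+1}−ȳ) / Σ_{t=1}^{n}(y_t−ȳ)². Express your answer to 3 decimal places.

-0.461

Mean ȳ = (42.4 + 52.7 + 31.2 + 47.2 + 57.5 + 36.8 + 46.1 + 50.3)/8 = 45.5250
Deviations from mean: -3.1250, 7.1750, -14.3250, 1.6750, 11.9750, -8.7250, 0.5750, 4.7750
Numerator Σ_{t=1}^{7}(y_t−ȳ)(y_{t+1}−ȳ) = -235.8931
Denominator Σ(y_t−ȳ)² = 511.9150
r_1 = -235.8931 / 511.9150 = -0.461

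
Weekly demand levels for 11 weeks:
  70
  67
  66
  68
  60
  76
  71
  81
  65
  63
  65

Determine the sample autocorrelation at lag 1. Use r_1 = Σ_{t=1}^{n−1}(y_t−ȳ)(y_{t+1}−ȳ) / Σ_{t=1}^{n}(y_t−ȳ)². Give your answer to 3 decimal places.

-0.034

Mean ȳ = (70 + 67 + 66 + 68 + 60 + 76 + 71 + 81 + 65 + 63 + 65)/11 = 68.3636
Numerator Σ_{t=1}^{10}(y_t−ȳ)(y_{t+1}−ȳ) = -11.9504
Denominator Σ(y_t−ȳ)² = 356.5455
r_1 = -11.9504 / 356.5455 = -0.034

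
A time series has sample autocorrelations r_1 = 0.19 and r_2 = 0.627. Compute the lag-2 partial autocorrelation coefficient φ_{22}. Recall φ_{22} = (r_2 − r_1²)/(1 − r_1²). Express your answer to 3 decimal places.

φ_{22} = (r_2 − r_1²) / (1 − r_1²)
r_1² = (0.19)² = 0.0361
Numerator = 0.627 − 0.0361 = 0.5909; denominator = 1 − 0.0361 = 0.9639
φ_{22} = 0.5909 / 0.9639 = 0.613

0.613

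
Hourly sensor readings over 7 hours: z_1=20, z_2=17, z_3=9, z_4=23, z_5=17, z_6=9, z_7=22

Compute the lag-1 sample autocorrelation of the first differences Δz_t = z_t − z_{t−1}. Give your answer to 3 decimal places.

-0.420

First differences Δz: -3, -8, 14, -6, -8, 13
Mean of differences = 0.3333
Numerator Σ(Δz_t−Δz̄)(Δz_{t+1}−Δz̄) = -225.4444
Denominator Σ(Δz_t−Δz̄)² = 537.3333
r_1(Δz) = -225.4444 / 537.3333 = -0.420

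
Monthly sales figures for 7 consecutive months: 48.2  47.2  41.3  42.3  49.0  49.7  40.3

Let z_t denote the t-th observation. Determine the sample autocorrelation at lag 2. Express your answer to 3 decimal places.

-0.668

Mean z̄ = (48.2 + 47.2 + 41.3 + 42.3 + 49.0 + 49.7 + 40.3)/7 = 45.4286
Deviations from mean: 2.7714, 1.7714, -4.1286, -3.1286, 3.5714, 4.2714, -5.1286
Σ(z_t−z̄)(z_{t+2}−z̄) = (-11.4420) + (-5.5420) + (-14.7449) + (-13.3635) + (-18.3163) = -63.4088
Denominator Σ(z_t−z̄)² = 94.9543
r_2 = -63.4088 / 94.9543 = -0.668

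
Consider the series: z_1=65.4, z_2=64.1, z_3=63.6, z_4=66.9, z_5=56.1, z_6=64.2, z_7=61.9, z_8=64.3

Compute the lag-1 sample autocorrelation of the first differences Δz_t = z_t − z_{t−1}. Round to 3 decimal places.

-0.722

First differences Δz: -1.3, -0.5, 3.3, -10.8, 8.1, -2.3, 2.4
Mean of differences = -0.1571
Numerator Σ(Δz_t−Δz̄)(Δz_{t+1}−Δz̄) = -148.6404
Denominator Σ(Δz_t−Δz̄)² = 205.9571
r_1(Δz) = -148.6404 / 205.9571 = -0.722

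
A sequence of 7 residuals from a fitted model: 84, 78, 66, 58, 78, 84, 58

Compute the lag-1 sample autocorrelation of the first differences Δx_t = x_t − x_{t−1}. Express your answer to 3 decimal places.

-0.017

First differences Δx: -6, -12, -8, 20, 6, -26
Mean of differences = -4.3333
Numerator Σ(Δx_t−Δx̄)(Δx_{t+1}−Δx̄) = -20.7778
Denominator Σ(Δx_t−Δx̄)² = 1243.3333
r_1(Δx) = -20.7778 / 1243.3333 = -0.017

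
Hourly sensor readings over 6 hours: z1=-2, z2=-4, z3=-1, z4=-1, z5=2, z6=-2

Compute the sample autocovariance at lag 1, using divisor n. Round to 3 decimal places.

-0.019

Mean z̄ = (-2 − 4 − 1 − 1 + 2 − 2)/6 = -1.3333
Σ_{t=1}^{5}(z_t−z̄)(z_{t+1}−z̄) = -0.1111
γ_1 = -0.1111 / 6 = -0.019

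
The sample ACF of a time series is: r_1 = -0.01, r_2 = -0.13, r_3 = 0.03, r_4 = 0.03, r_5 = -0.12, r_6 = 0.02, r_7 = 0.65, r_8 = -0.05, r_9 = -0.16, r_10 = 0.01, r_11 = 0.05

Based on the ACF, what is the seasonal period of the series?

7

The largest autocorrelation is r_7 = 0.65; the remaining lags stay at or below 0.05.
The dominant spike at lag 7 indicates a seasonal period of 7.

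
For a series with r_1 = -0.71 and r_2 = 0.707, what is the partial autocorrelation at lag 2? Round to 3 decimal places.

φ_{22} = (r_2 − r_1²) / (1 − r_1²)
r_1² = (-0.71)² = 0.5041
Numerator = 0.707 − 0.5041 = 0.2029; denominator = 1 − 0.5041 = 0.4959
φ_{22} = 0.2029 / 0.4959 = 0.409

0.409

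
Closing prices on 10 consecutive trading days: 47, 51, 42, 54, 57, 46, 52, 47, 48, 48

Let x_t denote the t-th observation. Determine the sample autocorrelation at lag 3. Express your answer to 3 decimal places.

Mean x̄ = (47 + 51 + 42 + 54 + 57 + 46 + 52 + 47 + 48 + 48)/10 = 49.2000
Σ(x_t−x̄)(x_{t+3}−x̄) = (-10.5600) + (14.0400) + (23.0400) + (13.4400) + (-17.1600) + (3.8400) + (-3.3600) = 23.2800
Denominator Σ(x_t−x̄)² = 169.6000
r_3 = 23.2800 / 169.6000 = 0.137

0.137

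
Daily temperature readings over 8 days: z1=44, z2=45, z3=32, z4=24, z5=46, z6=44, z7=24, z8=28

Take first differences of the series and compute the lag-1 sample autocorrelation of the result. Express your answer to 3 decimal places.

First differences Δz: 1, -13, -8, 22, -2, -20, 4
Mean of differences = -2.2857
Numerator Σ(Δz_t−Δz̄)(Δz_{t+1}−Δz̄) = -222.2245
Denominator Σ(Δz_t−Δz̄)² = 1101.4286
r_1(Δz) = -222.2245 / 1101.4286 = -0.202

-0.202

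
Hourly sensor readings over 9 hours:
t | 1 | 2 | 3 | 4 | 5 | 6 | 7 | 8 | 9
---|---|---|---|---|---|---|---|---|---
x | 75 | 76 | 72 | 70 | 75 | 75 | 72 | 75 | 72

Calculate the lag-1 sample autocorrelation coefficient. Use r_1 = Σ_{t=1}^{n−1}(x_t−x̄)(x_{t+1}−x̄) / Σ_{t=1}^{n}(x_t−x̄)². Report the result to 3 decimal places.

Mean x̄ = (75 + 76 + 72 + 70 + 75 + 75 + 72 + 75 + 72)/9 = 73.5556
Numerator Σ_{t=1}^{8}(x_t−x̄)(x_{t+1}−x̄) = -4.5309
Denominator Σ(x_t−x̄)² = 34.2222
r_1 = -4.5309 / 34.2222 = -0.132

-0.132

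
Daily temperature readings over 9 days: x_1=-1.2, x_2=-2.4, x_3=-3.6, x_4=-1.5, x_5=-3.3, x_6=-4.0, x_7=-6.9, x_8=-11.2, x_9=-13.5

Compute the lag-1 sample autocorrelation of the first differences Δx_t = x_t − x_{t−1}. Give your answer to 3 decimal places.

0.201

First differences Δx: -1.2, -1.2, 2.1, -1.8, -0.7, -2.9, -4.3, -2.3
Mean of differences = -1.5375
Numerator Σ(Δx_t−Δx̄)(Δx_{t+1}−Δx̄) = 4.8961
Denominator Σ(Δx_t−Δx̄)² = 24.2988
r_1(Δx) = 4.8961 / 24.2988 = 0.201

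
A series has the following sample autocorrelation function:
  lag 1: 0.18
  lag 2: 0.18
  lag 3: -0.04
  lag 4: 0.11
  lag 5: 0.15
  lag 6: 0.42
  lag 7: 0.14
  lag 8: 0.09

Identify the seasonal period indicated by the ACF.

6

The largest autocorrelation is r_6 = 0.42; the remaining lags stay at or below 0.18.
The dominant spike at lag 6 indicates a seasonal period of 6.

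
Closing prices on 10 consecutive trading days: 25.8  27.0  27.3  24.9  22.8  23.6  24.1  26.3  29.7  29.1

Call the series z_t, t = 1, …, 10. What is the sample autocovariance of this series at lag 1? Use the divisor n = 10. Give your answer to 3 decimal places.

Mean z̄ = (25.8 + 27.0 + 27.3 + 24.9 + 22.8 + 23.6 + 24.1 + 26.3 + 29.7 + 29.1)/10 = 26.0600
Σ_{t=1}^{9}(z_t−z̄)(z_{t+1}−z̄) = 27.5744
γ_1 = 27.5744 / 10 = 2.757

2.757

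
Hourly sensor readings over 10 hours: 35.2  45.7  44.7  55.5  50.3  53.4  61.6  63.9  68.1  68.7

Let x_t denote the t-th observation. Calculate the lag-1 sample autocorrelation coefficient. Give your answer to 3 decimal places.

Mean x̄ = (35.2 + 45.7 + 44.7 + 55.5 + 50.3 + 53.4 + 61.6 + 63.9 + 68.1 + 68.7)/10 = 54.7100
Numerator Σ_{t=1}^{9}(x_t−x̄)(x_{t+1}−x̄) = 625.0339
Denominator Σ(x_t−x̄)² = 1090.7490
r_1 = 625.0339 / 1090.7490 = 0.573

0.573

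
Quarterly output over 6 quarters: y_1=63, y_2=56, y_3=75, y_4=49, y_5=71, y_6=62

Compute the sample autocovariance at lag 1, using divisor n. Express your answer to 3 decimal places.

Mean ȳ = (63 + 56 + 75 + 49 + 71 + 62)/6 = 62.6667
Deviations: 0.3333, -6.6667, 12.3333, -13.6667, 8.3333, -0.6667
Σ_{t=1}^{5}(y_t−ȳ)(y_{t+1}−ȳ) = -372.4444
γ_1 = -372.4444 / 6 = -62.074

-62.074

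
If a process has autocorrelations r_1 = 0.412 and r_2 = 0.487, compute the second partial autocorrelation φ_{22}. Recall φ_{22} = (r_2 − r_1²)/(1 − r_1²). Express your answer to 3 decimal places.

0.382

φ_{22} = (r_2 − r_1²) / (1 − r_1²)
r_1² = (0.412)² = 0.169744
Numerator = 0.487 − 0.1697 = 0.3173; denominator = 1 − 0.1697 = 0.8303
φ_{22} = 0.3173 / 0.8303 = 0.382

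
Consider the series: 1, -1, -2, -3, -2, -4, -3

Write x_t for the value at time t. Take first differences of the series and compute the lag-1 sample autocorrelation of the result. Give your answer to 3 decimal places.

First differences Δx: -2, -1, -1, 1, -2, 1
Mean of differences = -0.6667
Numerator Σ(Δx_t−Δx̄)(Δx_{t+1}−Δx̄) = -4.4444
Denominator Σ(Δx_t−Δx̄)² = 9.3333
r_1(Δx) = -4.4444 / 9.3333 = -0.476

-0.476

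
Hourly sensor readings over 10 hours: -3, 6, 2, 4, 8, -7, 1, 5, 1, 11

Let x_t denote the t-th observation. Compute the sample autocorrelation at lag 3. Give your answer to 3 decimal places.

0.120

Mean x̄ = (-3 + 6 + 2 + 4 + 8 − 7 + 1 + 5 + 1 + 11)/10 = 2.8000
Σ(x_t−x̄)(x_{t+3}−x̄) = (-6.9600) + (16.6400) + (7.8400) + (-2.1600) + (11.4400) + (17.6400) + (-14.7600) = 29.6800
Denominator Σ(x_t−x̄)² = 247.6000
r_3 = 29.6800 / 247.6000 = 0.120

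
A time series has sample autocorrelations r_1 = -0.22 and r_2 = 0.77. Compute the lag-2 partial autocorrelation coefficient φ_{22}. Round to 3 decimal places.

φ_{22} = (r_2 − r_1²) / (1 − r_1²)
r_1² = (-0.22)² = 0.0484
Numerator = 0.77 − 0.0484 = 0.7216; denominator = 1 − 0.0484 = 0.9516
φ_{22} = 0.7216 / 0.9516 = 0.758

0.758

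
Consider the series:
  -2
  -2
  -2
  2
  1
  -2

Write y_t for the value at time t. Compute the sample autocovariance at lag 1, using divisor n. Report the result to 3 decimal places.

0.412

Mean ȳ = (-2 − 2 − 2 + 2 + 1 − 2)/6 = -0.8333
Deviations: -1.1667, -1.1667, -1.1667, 2.8333, 1.8333, -1.1667
Σ_{t=1}^{5}(y_t−ȳ)(y_{t+1}−ȳ) = 2.4722
γ_1 = 2.4722 / 6 = 0.412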